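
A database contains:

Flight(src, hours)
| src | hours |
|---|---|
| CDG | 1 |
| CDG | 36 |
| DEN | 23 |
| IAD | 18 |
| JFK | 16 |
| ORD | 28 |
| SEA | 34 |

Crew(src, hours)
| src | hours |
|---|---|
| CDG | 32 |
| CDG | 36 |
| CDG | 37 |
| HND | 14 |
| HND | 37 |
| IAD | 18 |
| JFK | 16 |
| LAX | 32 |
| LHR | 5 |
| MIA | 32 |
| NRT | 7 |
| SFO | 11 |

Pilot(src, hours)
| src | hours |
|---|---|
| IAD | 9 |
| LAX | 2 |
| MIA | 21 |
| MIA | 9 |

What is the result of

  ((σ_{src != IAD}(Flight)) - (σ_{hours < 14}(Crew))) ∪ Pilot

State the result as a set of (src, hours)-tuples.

Apply σ_{src != IAD}; surviving tuples: {(CDG, 1), (CDG, 36), (DEN, 23), (JFK, 16), (ORD, 28), (SEA, 34)}
Apply σ_{hours < 14}; surviving tuples: {(LHR, 5), (NRT, 7), (SFO, 11)}
Taking the difference: {(CDG, 1), (CDG, 36), (DEN, 23), (JFK, 16), (ORD, 28), (SEA, 34)}
Taking the union: {(CDG, 1), (CDG, 36), (DEN, 23), (IAD, 9), (JFK, 16), (LAX, 2), (MIA, 21), (MIA, 9), (ORD, 28), (SEA, 34)}

{(CDG, 1), (CDG, 36), (DEN, 23), (IAD, 9), (JFK, 16), (LAX, 2), (MIA, 21), (MIA, 9), (ORD, 28), (SEA, 34)}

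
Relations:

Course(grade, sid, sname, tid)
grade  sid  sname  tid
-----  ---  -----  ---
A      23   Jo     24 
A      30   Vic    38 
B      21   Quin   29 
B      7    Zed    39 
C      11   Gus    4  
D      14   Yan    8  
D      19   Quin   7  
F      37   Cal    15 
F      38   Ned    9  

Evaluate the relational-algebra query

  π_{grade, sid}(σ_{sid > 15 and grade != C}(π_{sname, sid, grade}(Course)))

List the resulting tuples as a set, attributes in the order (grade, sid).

{(A, 23), (A, 30), (B, 21), (D, 19), (F, 37), (F, 38)}

Projecting to sname, sid, grade: {(Cal, 37, F), (Gus, 11, C), (Jo, 23, A), (Ned, 38, F), (Quin, 19, D), (Quin, 21, B), (Vic, 30, A), (Yan, 14, D), (Zed, 7, B)}
Selection sid > 15 and grade != C: {(Cal, 37, F), (Jo, 23, A), (Ned, 38, F), (Quin, 19, D), (Quin, 21, B), (Vic, 30, A)}
Projecting to grade, sid: {(A, 23), (A, 30), (B, 21), (D, 19), (F, 37), (F, 38)}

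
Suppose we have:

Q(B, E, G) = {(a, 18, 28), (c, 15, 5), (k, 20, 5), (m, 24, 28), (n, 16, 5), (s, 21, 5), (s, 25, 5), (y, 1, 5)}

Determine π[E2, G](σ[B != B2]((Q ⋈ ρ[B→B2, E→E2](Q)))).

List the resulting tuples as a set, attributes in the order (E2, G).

{(1, 5), (15, 5), (16, 5), (18, 28), (20, 5), (21, 5), (24, 28), (25, 5)}

ρ[B→B2, E→E2]: schema becomes (B2, E2, G); tuples unchanged.
Q ⋈ ρ[B→B2, E→E2](Q) (natural join on G): {(a, 18, 28, a, 18), (a, 18, 28, m, 24), (c, 15, 5, c, 15), (c, 15, 5, k, 20), (c, 15, 5, n, 16), (c, 15, 5, s, 21), (c, 15, 5, s, 25), (c, 15, 5, y, 1), (k, 20, 5, c, 15), (k, 20, 5, k, 20), (k, 20, 5, n, 16), (k, 20, 5, s, 21), (k, 20, 5, s, 25), (k, 20, 5, y, 1), (m, 24, 28, a, 18), (m, 24, 28, m, 24), (n, 16, 5, c, 15), (n, 16, 5, k, 20), (n, 16, 5, n, 16), (n, 16, 5, s, 21), (n, 16, 5, s, 25), (n, 16, 5, y, 1), (s, 21, 5, c, 15), (s, 21, 5, k, 20), (s, 21, 5, n, 16), (s, 21, 5, s, 21), (s, 21, 5, s, 25), (s, 21, 5, y, 1), (s, 25, 5, c, 15), (s, 25, 5, k, 20), (s, 25, 5, n, 16), (s, 25, 5, s, 21), (s, 25, 5, s, 25), (s, 25, 5, y, 1), (y, 1, 5, c, 15), (y, 1, 5, k, 20), (y, 1, 5, n, 16), (y, 1, 5, s, 21), (y, 1, 5, s, 25), (y, 1, 5, y, 1)}
Selection B != B2: {(a, 18, 28, m, 24), (c, 15, 5, k, 20), (c, 15, 5, n, 16), (c, 15, 5, s, 21), (c, 15, 5, s, 25), (c, 15, 5, y, 1), (k, 20, 5, c, 15), (k, 20, 5, n, 16), (k, 20, 5, s, 21), (k, 20, 5, s, 25), (k, 20, 5, y, 1), (m, 24, 28, a, 18), (n, 16, 5, c, 15), (n, 16, 5, k, 20), (n, 16, 5, s, 21), (n, 16, 5, s, 25), (n, 16, 5, y, 1), (s, 21, 5, c, 15), (s, 21, 5, k, 20), (s, 21, 5, n, 16), (s, 21, 5, y, 1), (s, 25, 5, c, 15), (s, 25, 5, k, 20), (s, 25, 5, n, 16), (s, 25, 5, y, 1), (y, 1, 5, c, 15), (y, 1, 5, k, 20), (y, 1, 5, n, 16), (y, 1, 5, s, 21), (y, 1, 5, s, 25)}
π_{E2, G} gives {(1, 5), (15, 5), (16, 5), (18, 28), (20, 5), (21, 5), (24, 28), (25, 5)} (22 duplicate(s) eliminated).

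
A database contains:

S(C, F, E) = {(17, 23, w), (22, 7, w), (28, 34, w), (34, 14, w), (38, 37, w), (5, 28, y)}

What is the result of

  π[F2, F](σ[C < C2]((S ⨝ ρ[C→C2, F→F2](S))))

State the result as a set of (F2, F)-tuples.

{(14, 23), (14, 34), (14, 7), (34, 23), (34, 7), (37, 14), (37, 23), (37, 34), (37, 7), (7, 23)}

ρ[C→C2, F→F2]: schema becomes (C2, F2, E); tuples unchanged.
S ⋈ ρ[C→C2, F→F2](S) (natural join on E): {(17, 23, w, 17, 23), (17, 23, w, 22, 7), (17, 23, w, 28, 34), (17, 23, w, 34, 14), (17, 23, w, 38, 37), (22, 7, w, 17, 23), (22, 7, w, 22, 7), (22, 7, w, 28, 34), (22, 7, w, 34, 14), (22, 7, w, 38, 37), (28, 34, w, 17, 23), (28, 34, w, 22, 7), (28, 34, w, 28, 34), (28, 34, w, 34, 14), (28, 34, w, 38, 37), (34, 14, w, 17, 23), (34, 14, w, 22, 7), (34, 14, w, 28, 34), (34, 14, w, 34, 14), (34, 14, w, 38, 37), (38, 37, w, 17, 23), (38, 37, w, 22, 7), (38, 37, w, 28, 34), (38, 37, w, 34, 14), (38, 37, w, 38, 37), (5, 28, y, 5, 28)}
Selection C < C2: {(17, 23, w, 22, 7), (17, 23, w, 28, 34), (17, 23, w, 34, 14), (17, 23, w, 38, 37), (22, 7, w, 28, 34), (22, 7, w, 34, 14), (22, 7, w, 38, 37), (28, 34, w, 34, 14), (28, 34, w, 38, 37), (34, 14, w, 38, 37)}
Keep only column(s) F2, F: {(14, 23), (14, 34), (14, 7), (34, 23), (34, 7), (37, 14), (37, 23), (37, 34), (37, 7), (7, 23)}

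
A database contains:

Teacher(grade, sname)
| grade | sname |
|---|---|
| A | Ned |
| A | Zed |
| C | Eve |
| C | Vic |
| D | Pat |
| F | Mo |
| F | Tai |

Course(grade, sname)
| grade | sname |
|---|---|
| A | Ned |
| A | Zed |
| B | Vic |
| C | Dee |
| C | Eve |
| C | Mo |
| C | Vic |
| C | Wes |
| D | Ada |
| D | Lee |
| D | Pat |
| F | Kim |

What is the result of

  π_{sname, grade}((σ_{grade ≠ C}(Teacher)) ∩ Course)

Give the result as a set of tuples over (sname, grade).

{(Ned, A), (Pat, D), (Zed, A)}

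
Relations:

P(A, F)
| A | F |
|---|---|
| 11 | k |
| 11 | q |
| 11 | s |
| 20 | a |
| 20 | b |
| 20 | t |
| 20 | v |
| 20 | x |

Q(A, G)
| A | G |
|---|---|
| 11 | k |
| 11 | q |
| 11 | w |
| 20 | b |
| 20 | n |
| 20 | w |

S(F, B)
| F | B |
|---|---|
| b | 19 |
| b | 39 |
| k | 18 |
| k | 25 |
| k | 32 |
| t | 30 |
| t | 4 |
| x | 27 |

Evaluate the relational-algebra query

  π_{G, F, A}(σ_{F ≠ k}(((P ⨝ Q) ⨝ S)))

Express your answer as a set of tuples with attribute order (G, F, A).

{(b, b, 20), (b, t, 20), (b, x, 20), (n, b, 20), (n, t, 20), (n, x, 20), (w, b, 20), (w, t, 20), (w, x, 20)}

P ⋈ Q (natural join on A): {(11, k, k), (11, k, q), (11, k, w), (11, q, k), (11, q, q), (11, q, w), (11, s, k), (11, s, q), (11, s, w), (20, a, b), (20, a, n), (20, a, w), (20, b, b), (20, b, n), (20, b, w), (20, t, b), (20, t, n), (20, t, w), (20, v, b), (20, v, n), (20, v, w), (20, x, b), (20, x, n), (20, x, w)}
(P ⨝ Q) ⋈ S (natural join on F): {(11, k, k, 18), (11, k, k, 25), (11, k, k, 32), (11, k, q, 18), (11, k, q, 25), (11, k, q, 32), (11, k, w, 18), (11, k, w, 25), (11, k, w, 32), (20, b, b, 19), (20, b, b, 39), (20, b, n, 19), (20, b, n, 39), (20, b, w, 19), (20, b, w, 39), (20, t, b, 30), (20, t, b, 4), (20, t, n, 30), (20, t, n, 4), (20, t, w, 30), (20, t, w, 4), (20, x, b, 27), (20, x, n, 27), (20, x, w, 27)}
σ[F ≠ k]: keep tuples satisfying F ≠ k → {(20, b, b, 19), (20, b, b, 39), (20, b, n, 19), (20, b, n, 39), (20, b, w, 19), (20, b, w, 39), (20, t, b, 30), (20, t, b, 4), (20, t, n, 30), (20, t, n, 4), (20, t, w, 30), (20, t, w, 4), (20, x, b, 27), (20, x, n, 27), (20, x, w, 27)}
Keep only column(s) G, F, A (6 duplicate(s) eliminated): {(b, b, 20), (b, t, 20), (b, x, 20), (n, b, 20), (n, t, 20), (n, x, 20), (w, b, 20), (w, t, 20), (w, x, 20)}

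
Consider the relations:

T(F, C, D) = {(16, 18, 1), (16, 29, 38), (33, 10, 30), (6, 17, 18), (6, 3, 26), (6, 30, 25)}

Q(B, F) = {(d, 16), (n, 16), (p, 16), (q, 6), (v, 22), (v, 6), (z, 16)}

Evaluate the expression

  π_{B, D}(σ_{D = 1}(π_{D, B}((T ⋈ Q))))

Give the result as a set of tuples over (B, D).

{(d, 1), (n, 1), (p, 1), (z, 1)}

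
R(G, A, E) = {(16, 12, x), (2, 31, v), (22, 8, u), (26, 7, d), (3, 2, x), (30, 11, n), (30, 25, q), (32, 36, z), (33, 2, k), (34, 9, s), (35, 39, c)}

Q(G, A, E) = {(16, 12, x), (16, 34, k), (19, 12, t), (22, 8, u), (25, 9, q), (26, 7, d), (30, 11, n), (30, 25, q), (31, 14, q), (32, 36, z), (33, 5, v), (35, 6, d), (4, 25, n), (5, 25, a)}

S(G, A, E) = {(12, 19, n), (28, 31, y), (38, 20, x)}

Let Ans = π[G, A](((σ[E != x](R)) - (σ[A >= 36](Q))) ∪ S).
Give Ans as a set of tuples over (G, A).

{(12, 19), (2, 31), (22, 8), (26, 7), (28, 31), (30, 11), (30, 25), (33, 2), (34, 9), (35, 39), (38, 20)}

Selection E != x: {(2, 31, v), (22, 8, u), (26, 7, d), (30, 11, n), (30, 25, q), (32, 36, z), (33, 2, k), (34, 9, s), (35, 39, c)}
Selection A >= 36: {(32, 36, z)}
Taking the difference: {(2, 31, v), (22, 8, u), (26, 7, d), (30, 11, n), (30, 25, q), (33, 2, k), (34, 9, s), (35, 39, c)}
Taking the union: {(12, 19, n), (2, 31, v), (22, 8, u), (26, 7, d), (28, 31, y), (30, 11, n), (30, 25, q), (33, 2, k), (34, 9, s), (35, 39, c), (38, 20, x)}
Keep only column(s) G, A: {(12, 19), (2, 31), (22, 8), (26, 7), (28, 31), (30, 11), (30, 25), (33, 2), (34, 9), (35, 39), (38, 20)}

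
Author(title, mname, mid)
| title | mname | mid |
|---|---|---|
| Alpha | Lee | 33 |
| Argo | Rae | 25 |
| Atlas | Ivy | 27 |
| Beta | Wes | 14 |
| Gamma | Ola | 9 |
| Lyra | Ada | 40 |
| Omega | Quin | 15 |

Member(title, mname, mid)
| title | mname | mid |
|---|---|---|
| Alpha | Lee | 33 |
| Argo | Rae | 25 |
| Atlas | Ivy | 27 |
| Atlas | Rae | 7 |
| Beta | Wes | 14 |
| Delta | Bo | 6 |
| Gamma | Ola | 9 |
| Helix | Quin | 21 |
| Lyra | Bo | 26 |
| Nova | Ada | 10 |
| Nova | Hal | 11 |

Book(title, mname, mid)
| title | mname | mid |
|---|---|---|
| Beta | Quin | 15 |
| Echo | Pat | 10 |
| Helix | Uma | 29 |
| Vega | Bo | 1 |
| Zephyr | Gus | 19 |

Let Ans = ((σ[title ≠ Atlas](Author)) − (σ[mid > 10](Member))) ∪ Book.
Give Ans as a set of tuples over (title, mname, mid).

{(Beta, Quin, 15), (Echo, Pat, 10), (Gamma, Ola, 9), (Helix, Uma, 29), (Lyra, Ada, 40), (Omega, Quin, 15), (Vega, Bo, 1), (Zephyr, Gus, 19)}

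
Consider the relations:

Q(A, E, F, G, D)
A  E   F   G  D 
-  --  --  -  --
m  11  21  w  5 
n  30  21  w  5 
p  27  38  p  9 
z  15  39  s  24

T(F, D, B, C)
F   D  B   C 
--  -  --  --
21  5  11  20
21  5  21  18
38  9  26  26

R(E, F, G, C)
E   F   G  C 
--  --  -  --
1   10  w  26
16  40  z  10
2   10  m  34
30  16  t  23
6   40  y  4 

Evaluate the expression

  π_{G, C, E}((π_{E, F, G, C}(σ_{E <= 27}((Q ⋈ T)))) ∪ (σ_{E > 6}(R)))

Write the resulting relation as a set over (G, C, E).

{(p, 26, 27), (t, 23, 30), (w, 18, 11), (w, 20, 11), (z, 10, 16)}

Joining Q and T on F, D yields {(m, 11, 21, w, 5, 11, 20), (m, 11, 21, w, 5, 21, 18), (n, 30, 21, w, 5, 11, 20), (n, 30, 21, w, 5, 21, 18), (p, 27, 38, p, 9, 26, 26)}.
Filtering on E <= 27 leaves {(m, 11, 21, w, 5, 11, 20), (m, 11, 21, w, 5, 21, 18), (p, 27, 38, p, 9, 26, 26)}.
π[E, F, G, C]: project onto (E, F, G, C) → {(11, 21, w, 18), (11, 21, w, 20), (27, 38, p, 26)}
Filtering on E > 6 leaves {(16, 40, z, 10), (30, 16, t, 23)}.
Union: {(11, 21, w, 18), (11, 21, w, 20), (27, 38, p, 26)} with {(16, 40, z, 10), (30, 16, t, 23)} → {(11, 21, w, 18), (11, 21, w, 20), (16, 40, z, 10), (27, 38, p, 26), (30, 16, t, 23)}
π[G, C, E]: project onto (G, C, E) → {(p, 26, 27), (t, 23, 30), (w, 18, 11), (w, 20, 11), (z, 10, 16)}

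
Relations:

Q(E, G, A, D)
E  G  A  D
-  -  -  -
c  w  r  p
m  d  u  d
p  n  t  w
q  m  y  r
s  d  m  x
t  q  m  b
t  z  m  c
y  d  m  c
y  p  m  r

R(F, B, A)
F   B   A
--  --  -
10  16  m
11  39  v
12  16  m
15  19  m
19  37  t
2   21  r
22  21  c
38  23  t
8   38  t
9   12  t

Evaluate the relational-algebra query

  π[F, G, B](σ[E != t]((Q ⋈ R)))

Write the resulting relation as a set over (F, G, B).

Natural join on A: {(c, w, r, p, 2, 21), (p, n, t, w, 19, 37), (p, n, t, w, 38, 23), (p, n, t, w, 8, 38), (p, n, t, w, 9, 12), (s, d, m, x, 10, 16), (s, d, m, x, 12, 16), (s, d, m, x, 15, 19), (t, q, m, b, 10, 16), (t, q, m, b, 12, 16), (t, q, m, b, 15, 19), (t, z, m, c, 10, 16), (t, z, m, c, 12, 16), (t, z, m, c, 15, 19), (y, d, m, c, 10, 16), (y, d, m, c, 12, 16), (y, d, m, c, 15, 19), (y, p, m, r, 10, 16), (y, p, m, r, 12, 16), (y, p, m, r, 15, 19)}
Filtering on E != t leaves {(c, w, r, p, 2, 21), (p, n, t, w, 19, 37), (p, n, t, w, 38, 23), (p, n, t, w, 8, 38), (p, n, t, w, 9, 12), (s, d, m, x, 10, 16), (s, d, m, x, 12, 16), (s, d, m, x, 15, 19), (y, d, m, c, 10, 16), (y, d, m, c, 12, 16), (y, d, m, c, 15, 19), (y, p, m, r, 10, 16), (y, p, m, r, 12, 16), (y, p, m, r, 15, 19)}.
Keep only column(s) F, G, B (3 duplicate(s) eliminated): {(10, d, 16), (10, p, 16), (12, d, 16), (12, p, 16), (15, d, 19), (15, p, 19), (19, n, 37), (2, w, 21), (38, n, 23), (8, n, 38), (9, n, 12)}

{(10, d, 16), (10, p, 16), (12, d, 16), (12, p, 16), (15, d, 19), (15, p, 19), (19, n, 37), (2, w, 21), (38, n, 23), (8, n, 38), (9, n, 12)}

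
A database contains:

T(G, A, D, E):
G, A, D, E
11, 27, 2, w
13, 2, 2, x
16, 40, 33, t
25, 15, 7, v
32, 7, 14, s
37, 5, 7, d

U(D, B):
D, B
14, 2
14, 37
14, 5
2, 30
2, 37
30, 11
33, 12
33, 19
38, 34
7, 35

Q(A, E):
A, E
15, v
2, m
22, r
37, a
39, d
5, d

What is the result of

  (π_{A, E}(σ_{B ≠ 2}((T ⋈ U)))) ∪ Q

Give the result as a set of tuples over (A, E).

Joining T and U on D yields {(11, 27, 2, w, 30), (11, 27, 2, w, 37), (13, 2, 2, x, 30), (13, 2, 2, x, 37), (16, 40, 33, t, 12), (16, 40, 33, t, 19), (25, 15, 7, v, 35), (32, 7, 14, s, 2), (32, 7, 14, s, 37), (32, 7, 14, s, 5), (37, 5, 7, d, 35)}.
Filtering on B ≠ 2 leaves {(11, 27, 2, w, 30), (11, 27, 2, w, 37), (13, 2, 2, x, 30), (13, 2, 2, x, 37), (16, 40, 33, t, 12), (16, 40, 33, t, 19), (25, 15, 7, v, 35), (32, 7, 14, s, 37), (32, 7, 14, s, 5), (37, 5, 7, d, 35)}.
π_{A, E} gives {(15, v), (2, x), (27, w), (40, t), (5, d), (7, s)} (4 duplicate(s) eliminated).
Union: {(15, v), (2, x), (27, w), (40, t), (5, d), (7, s)} with {(15, v), (2, m), (22, r), (37, a), (39, d), (5, d)} → {(15, v), (2, m), (2, x), (22, r), (27, w), (37, a), (39, d), (40, t), (5, d), (7, s)}

{(15, v), (2, m), (2, x), (22, r), (27, w), (37, a), (39, d), (40, t), (5, d), (7, s)}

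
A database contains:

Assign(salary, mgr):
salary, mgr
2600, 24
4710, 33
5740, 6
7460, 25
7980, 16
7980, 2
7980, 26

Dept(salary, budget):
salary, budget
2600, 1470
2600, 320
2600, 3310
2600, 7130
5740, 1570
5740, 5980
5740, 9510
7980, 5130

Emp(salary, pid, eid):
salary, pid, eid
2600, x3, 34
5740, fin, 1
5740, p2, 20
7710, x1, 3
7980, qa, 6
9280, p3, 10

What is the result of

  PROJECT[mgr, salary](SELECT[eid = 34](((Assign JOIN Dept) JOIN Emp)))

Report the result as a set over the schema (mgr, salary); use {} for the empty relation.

Assign ⋈ Dept (natural join on salary): {(2600, 24, 1470), (2600, 24, 320), (2600, 24, 3310), (2600, 24, 7130), (5740, 6, 1570), (5740, 6, 5980), (5740, 6, 9510), (7980, 16, 5130), (7980, 2, 5130), (7980, 26, 5130)}
(Assign JOIN Dept) ⋈ Emp (natural join on salary): {(2600, 24, 1470, x3, 34), (2600, 24, 320, x3, 34), (2600, 24, 3310, x3, 34), (2600, 24, 7130, x3, 34), (5740, 6, 1570, fin, 1), (5740, 6, 1570, p2, 20), (5740, 6, 5980, fin, 1), (5740, 6, 5980, p2, 20), (5740, 6, 9510, fin, 1), (5740, 6, 9510, p2, 20), (7980, 16, 5130, qa, 6), (7980, 2, 5130, qa, 6), (7980, 26, 5130, qa, 6)}
Selection eid = 34: {(2600, 24, 1470, x3, 34), (2600, 24, 320, x3, 34), (2600, 24, 3310, x3, 34), (2600, 24, 7130, x3, 34)}
π_{mgr, salary} gives {(24, 2600)} (3 duplicate(s) eliminated).

{(24, 2600)}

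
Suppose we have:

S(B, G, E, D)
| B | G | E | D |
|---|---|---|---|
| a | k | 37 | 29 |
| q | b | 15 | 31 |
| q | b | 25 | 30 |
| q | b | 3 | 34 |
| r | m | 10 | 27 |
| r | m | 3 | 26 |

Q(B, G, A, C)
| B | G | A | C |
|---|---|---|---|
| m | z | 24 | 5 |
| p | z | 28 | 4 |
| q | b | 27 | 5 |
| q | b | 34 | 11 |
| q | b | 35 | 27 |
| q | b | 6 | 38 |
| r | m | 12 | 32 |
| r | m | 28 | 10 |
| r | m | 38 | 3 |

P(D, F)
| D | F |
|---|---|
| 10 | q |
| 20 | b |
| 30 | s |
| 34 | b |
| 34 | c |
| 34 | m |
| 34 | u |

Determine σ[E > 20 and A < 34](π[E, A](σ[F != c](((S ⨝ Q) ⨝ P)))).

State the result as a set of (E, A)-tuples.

Joining S and Q on B, G yields {(q, b, 15, 31, 27, 5), (q, b, 15, 31, 34, 11), (q, b, 15, 31, 35, 27), (q, b, 15, 31, 6, 38), (q, b, 25, 30, 27, 5), (q, b, 25, 30, 34, 11), (q, b, 25, 30, 35, 27), (q, b, 25, 30, 6, 38), (q, b, 3, 34, 27, 5), (q, b, 3, 34, 34, 11), (q, b, 3, 34, 35, 27), (q, b, 3, 34, 6, 38), (r, m, 10, 27, 12, 32), (r, m, 10, 27, 28, 10), (r, m, 10, 27, 38, 3), (r, m, 3, 26, 12, 32), (r, m, 3, 26, 28, 10), (r, m, 3, 26, 38, 3)}.
Joining (S ⨝ Q) and P on D yields {(q, b, 25, 30, 27, 5, s), (q, b, 25, 30, 34, 11, s), (q, b, 25, 30, 35, 27, s), (q, b, 25, 30, 6, 38, s), (q, b, 3, 34, 27, 5, b), (q, b, 3, 34, 27, 5, c), (q, b, 3, 34, 27, 5, m), (q, b, 3, 34, 27, 5, u), (q, b, 3, 34, 34, 11, b), (q, b, 3, 34, 34, 11, c), (q, b, 3, 34, 34, 11, m), (q, b, 3, 34, 34, 11, u), (q, b, 3, 34, 35, 27, b), (q, b, 3, 34, 35, 27, c), (q, b, 3, 34, 35, 27, m), (q, b, 3, 34, 35, 27, u), (q, b, 3, 34, 6, 38, b), (q, b, 3, 34, 6, 38, c), (q, b, 3, 34, 6, 38, m), (q, b, 3, 34, 6, 38, u)}.
Filtering on F != c leaves {(q, b, 25, 30, 27, 5, s), (q, b, 25, 30, 34, 11, s), (q, b, 25, 30, 35, 27, s), (q, b, 25, 30, 6, 38, s), (q, b, 3, 34, 27, 5, b), (q, b, 3, 34, 27, 5, m), (q, b, 3, 34, 27, 5, u), (q, b, 3, 34, 34, 11, b), (q, b, 3, 34, 34, 11, m), (q, b, 3, 34, 34, 11, u), (q, b, 3, 34, 35, 27, b), (q, b, 3, 34, 35, 27, m), (q, b, 3, 34, 35, 27, u), (q, b, 3, 34, 6, 38, b), (q, b, 3, 34, 6, 38, m), (q, b, 3, 34, 6, 38, u)}.
π_{E, A} gives {(25, 27), (25, 34), (25, 35), (25, 6), (3, 27), (3, 34), (3, 35), (3, 6)} (8 duplicate(s) eliminated).
Filtering on E > 20 and A < 34 leaves {(25, 27), (25, 6)}.

{(25, 27), (25, 6)}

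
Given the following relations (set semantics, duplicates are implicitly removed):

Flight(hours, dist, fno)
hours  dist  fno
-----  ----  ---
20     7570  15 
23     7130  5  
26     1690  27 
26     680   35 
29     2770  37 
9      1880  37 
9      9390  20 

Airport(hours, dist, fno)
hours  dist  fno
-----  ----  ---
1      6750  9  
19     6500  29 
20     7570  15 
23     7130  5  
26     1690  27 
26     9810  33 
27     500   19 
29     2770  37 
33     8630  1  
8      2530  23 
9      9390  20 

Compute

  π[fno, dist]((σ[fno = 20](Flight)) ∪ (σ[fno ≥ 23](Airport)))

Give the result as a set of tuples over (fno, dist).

Apply σ_{fno = 20}; surviving tuples: {(9, 9390, 20)}
Apply σ_{fno ≥ 23}; surviving tuples: {(19, 6500, 29), (26, 1690, 27), (26, 9810, 33), (29, 2770, 37), (8, 2530, 23)}
Set union of the two operands is {(19, 6500, 29), (26, 1690, 27), (26, 9810, 33), (29, 2770, 37), (8, 2530, 23), (9, 9390, 20)}.
Projecting to fno, dist: {(20, 9390), (23, 2530), (27, 1690), (29, 6500), (33, 9810), (37, 2770)}

{(20, 9390), (23, 2530), (27, 1690), (29, 6500), (33, 9810), (37, 2770)}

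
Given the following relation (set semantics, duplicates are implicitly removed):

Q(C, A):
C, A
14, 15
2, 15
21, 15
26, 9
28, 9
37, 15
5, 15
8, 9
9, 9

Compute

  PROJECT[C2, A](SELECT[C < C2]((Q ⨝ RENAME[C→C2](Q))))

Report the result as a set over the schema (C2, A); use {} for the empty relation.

{(14, 15), (21, 15), (26, 9), (28, 9), (37, 15), (5, 15), (9, 9)}

ρ[C→C2]: schema becomes (C2, A); tuples unchanged.
Joining Q and RENAME[C→C2](Q) on A yields {(14, 15, 14), (14, 15, 2), (14, 15, 21), (14, 15, 37), (14, 15, 5), (2, 15, 14), (2, 15, 2), (2, 15, 21), (2, 15, 37), (2, 15, 5), (21, 15, 14), (21, 15, 2), (21, 15, 21), (21, 15, 37), (21, 15, 5), (26, 9, 26), (26, 9, 28), (26, 9, 8), (26, 9, 9), (28, 9, 26), (28, 9, 28), (28, 9, 8), (28, 9, 9), (37, 15, 14), (37, 15, 2), (37, 15, 21), (37, 15, 37), (37, 15, 5), (5, 15, 14), (5, 15, 2), (5, 15, 21), (5, 15, 37), (5, 15, 5), (8, 9, 26), (8, 9, 28), (8, 9, 8), (8, 9, 9), (9, 9, 26), (9, 9, 28), (9, 9, 8), (9, 9, 9)}.
Filtering on C < C2 leaves {(14, 15, 21), (14, 15, 37), (2, 15, 14), (2, 15, 21), (2, 15, 37), (2, 15, 5), (21, 15, 37), (26, 9, 28), (5, 15, 14), (5, 15, 21), (5, 15, 37), (8, 9, 26), (8, 9, 28), (8, 9, 9), (9, 9, 26), (9, 9, 28)}.
Projecting to C2, A (9 duplicate(s) eliminated): {(14, 15), (21, 15), (26, 9), (28, 9), (37, 15), (5, 15), (9, 9)}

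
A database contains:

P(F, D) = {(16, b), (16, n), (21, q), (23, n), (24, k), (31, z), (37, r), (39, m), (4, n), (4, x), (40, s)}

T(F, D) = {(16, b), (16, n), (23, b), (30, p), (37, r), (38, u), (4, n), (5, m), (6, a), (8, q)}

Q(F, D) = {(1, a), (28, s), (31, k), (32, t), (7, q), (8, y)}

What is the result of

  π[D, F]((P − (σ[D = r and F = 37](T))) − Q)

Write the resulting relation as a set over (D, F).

Selection D = r and F = 37: {(37, r)}
Taking the difference: {(16, b), (16, n), (21, q), (23, n), (24, k), (31, z), (39, m), (4, n), (4, x), (40, s)}
Taking the difference: {(16, b), (16, n), (21, q), (23, n), (24, k), (31, z), (39, m), (4, n), (4, x), (40, s)}
Keep only column(s) D, F: {(b, 16), (k, 24), (m, 39), (n, 16), (n, 23), (n, 4), (q, 21), (s, 40), (x, 4), (z, 31)}

{(b, 16), (k, 24), (m, 39), (n, 16), (n, 23), (n, 4), (q, 21), (s, 40), (x, 4), (z, 31)}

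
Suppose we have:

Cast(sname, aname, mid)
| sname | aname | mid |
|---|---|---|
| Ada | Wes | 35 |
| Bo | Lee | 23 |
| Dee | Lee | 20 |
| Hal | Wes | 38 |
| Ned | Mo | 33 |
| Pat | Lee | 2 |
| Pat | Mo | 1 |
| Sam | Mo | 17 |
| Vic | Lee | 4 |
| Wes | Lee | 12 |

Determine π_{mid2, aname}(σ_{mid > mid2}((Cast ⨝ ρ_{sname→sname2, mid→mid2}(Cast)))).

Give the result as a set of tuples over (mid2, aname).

ρ[sname→sname2, mid→mid2]: schema becomes (sname2, aname, mid2); tuples unchanged.
Joining Cast and ρ_{sname→sname2, mid→mid2}(Cast) on aname yields {(Ada, Wes, 35, Ada, 35), (Ada, Wes, 35, Hal, 38), (Bo, Lee, 23, Bo, 23), (Bo, Lee, 23, Dee, 20), (Bo, Lee, 23, Pat, 2), (Bo, Lee, 23, Vic, 4), (Bo, Lee, 23, Wes, 12), (Dee, Lee, 20, Bo, 23), (Dee, Lee, 20, Dee, 20), (Dee, Lee, 20, Pat, 2), (Dee, Lee, 20, Vic, 4), (Dee, Lee, 20, Wes, 12), (Hal, Wes, 38, Ada, 35), (Hal, Wes, 38, Hal, 38), (Ned, Mo, 33, Ned, 33), (Ned, Mo, 33, Pat, 1), (Ned, Mo, 33, Sam, 17), (Pat, Lee, 2, Bo, 23), (Pat, Lee, 2, Dee, 20), (Pat, Lee, 2, Pat, 2), (Pat, Lee, 2, Vic, 4), (Pat, Lee, 2, Wes, 12), (Pat, Mo, 1, Ned, 33), (Pat, Mo, 1, Pat, 1), (Pat, Mo, 1, Sam, 17), (Sam, Mo, 17, Ned, 33), (Sam, Mo, 17, Pat, 1), (Sam, Mo, 17, Sam, 17), (Vic, Lee, 4, Bo, 23), (Vic, Lee, 4, Dee, 20), (Vic, Lee, 4, Pat, 2), (Vic, Lee, 4, Vic, 4), (Vic, Lee, 4, Wes, 12), (Wes, Lee, 12, Bo, 23), (Wes, Lee, 12, Dee, 20), (Wes, Lee, 12, Pat, 2), (Wes, Lee, 12, Vic, 4), (Wes, Lee, 12, Wes, 12)}.
Filtering on mid > mid2 leaves {(Bo, Lee, 23, Dee, 20), (Bo, Lee, 23, Pat, 2), (Bo, Lee, 23, Vic, 4), (Bo, Lee, 23, Wes, 12), (Dee, Lee, 20, Pat, 2), (Dee, Lee, 20, Vic, 4), (Dee, Lee, 20, Wes, 12), (Hal, Wes, 38, Ada, 35), (Ned, Mo, 33, Pat, 1), (Ned, Mo, 33, Sam, 17), (Sam, Mo, 17, Pat, 1), (Vic, Lee, 4, Pat, 2), (Wes, Lee, 12, Pat, 2), (Wes, Lee, 12, Vic, 4)}.
π_{mid2, aname} gives {(1, Mo), (12, Lee), (17, Mo), (2, Lee), (20, Lee), (35, Wes), (4, Lee)} (7 duplicate(s) eliminated).

{(1, Mo), (12, Lee), (17, Mo), (2, Lee), (20, Lee), (35, Wes), (4, Lee)}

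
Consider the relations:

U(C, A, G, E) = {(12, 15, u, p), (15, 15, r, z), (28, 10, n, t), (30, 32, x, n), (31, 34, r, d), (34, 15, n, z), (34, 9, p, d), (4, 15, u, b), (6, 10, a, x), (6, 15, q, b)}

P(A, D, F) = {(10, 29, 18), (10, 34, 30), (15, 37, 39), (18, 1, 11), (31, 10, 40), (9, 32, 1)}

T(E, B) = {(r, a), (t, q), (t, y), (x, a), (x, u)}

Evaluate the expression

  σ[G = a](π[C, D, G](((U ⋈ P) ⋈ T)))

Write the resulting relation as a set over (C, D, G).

Joining U and P on A yields {(12, 15, u, p, 37, 39), (15, 15, r, z, 37, 39), (28, 10, n, t, 29, 18), (28, 10, n, t, 34, 30), (34, 15, n, z, 37, 39), (34, 9, p, d, 32, 1), (4, 15, u, b, 37, 39), (6, 10, a, x, 29, 18), (6, 10, a, x, 34, 30), (6, 15, q, b, 37, 39)}.
Joining (U ⋈ P) and T on E yields {(28, 10, n, t, 29, 18, q), (28, 10, n, t, 29, 18, y), (28, 10, n, t, 34, 30, q), (28, 10, n, t, 34, 30, y), (6, 10, a, x, 29, 18, a), (6, 10, a, x, 29, 18, u), (6, 10, a, x, 34, 30, a), (6, 10, a, x, 34, 30, u)}.
π_{C, D, G} gives {(28, 29, n), (28, 34, n), (6, 29, a), (6, 34, a)} (4 duplicate(s) eliminated).
Apply σ_{G = a}; surviving tuples: {(6, 29, a), (6, 34, a)}

{(6, 29, a), (6, 34, a)}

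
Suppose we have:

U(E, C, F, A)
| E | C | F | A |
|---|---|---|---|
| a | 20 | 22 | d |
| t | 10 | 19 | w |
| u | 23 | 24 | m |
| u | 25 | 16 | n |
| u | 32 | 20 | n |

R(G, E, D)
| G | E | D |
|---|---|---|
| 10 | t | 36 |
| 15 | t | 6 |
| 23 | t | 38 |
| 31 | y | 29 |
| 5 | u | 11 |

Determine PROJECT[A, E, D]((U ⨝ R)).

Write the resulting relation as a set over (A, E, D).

Natural join on E: {(t, 10, 19, w, 10, 36), (t, 10, 19, w, 15, 6), (t, 10, 19, w, 23, 38), (u, 23, 24, m, 5, 11), (u, 25, 16, n, 5, 11), (u, 32, 20, n, 5, 11)}
π[A, E, D]: project onto (A, E, D) (1 duplicate(s) eliminated) → {(m, u, 11), (n, u, 11), (w, t, 36), (w, t, 38), (w, t, 6)}

{(m, u, 11), (n, u, 11), (w, t, 36), (w, t, 38), (w, t, 6)}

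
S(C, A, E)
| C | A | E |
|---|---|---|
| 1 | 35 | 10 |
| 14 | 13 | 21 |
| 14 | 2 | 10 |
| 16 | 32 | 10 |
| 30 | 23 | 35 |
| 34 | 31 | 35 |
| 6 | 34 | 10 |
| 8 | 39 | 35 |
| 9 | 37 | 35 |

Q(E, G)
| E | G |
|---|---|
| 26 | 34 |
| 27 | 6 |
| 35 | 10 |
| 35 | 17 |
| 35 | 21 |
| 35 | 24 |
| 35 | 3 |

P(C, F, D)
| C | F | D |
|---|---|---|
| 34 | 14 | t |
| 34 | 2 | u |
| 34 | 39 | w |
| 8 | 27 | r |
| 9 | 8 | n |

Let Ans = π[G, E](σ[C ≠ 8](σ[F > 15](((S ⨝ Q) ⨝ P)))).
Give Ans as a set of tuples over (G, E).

{(10, 35), (17, 35), (21, 35), (24, 35), (3, 35)}

Natural join on E: {(30, 23, 35, 10), (30, 23, 35, 17), (30, 23, 35, 21), (30, 23, 35, 24), (30, 23, 35, 3), (34, 31, 35, 10), (34, 31, 35, 17), (34, 31, 35, 21), (34, 31, 35, 24), (34, 31, 35, 3), (8, 39, 35, 10), (8, 39, 35, 17), (8, 39, 35, 21), (8, 39, 35, 24), (8, 39, 35, 3), (9, 37, 35, 10), (9, 37, 35, 17), (9, 37, 35, 21), (9, 37, 35, 24), (9, 37, 35, 3)}
Natural join on C: {(34, 31, 35, 10, 14, t), (34, 31, 35, 10, 2, u), (34, 31, 35, 10, 39, w), (34, 31, 35, 17, 14, t), (34, 31, 35, 17, 2, u), (34, 31, 35, 17, 39, w), (34, 31, 35, 21, 14, t), (34, 31, 35, 21, 2, u), (34, 31, 35, 21, 39, w), (34, 31, 35, 24, 14, t), (34, 31, 35, 24, 2, u), (34, 31, 35, 24, 39, w), (34, 31, 35, 3, 14, t), (34, 31, 35, 3, 2, u), (34, 31, 35, 3, 39, w), (8, 39, 35, 10, 27, r), (8, 39, 35, 17, 27, r), (8, 39, 35, 21, 27, r), (8, 39, 35, 24, 27, r), (8, 39, 35, 3, 27, r), (9, 37, 35, 10, 8, n), (9, 37, 35, 17, 8, n), (9, 37, 35, 21, 8, n), (9, 37, 35, 24, 8, n), (9, 37, 35, 3, 8, n)}
σ[F > 15]: keep tuples satisfying F > 15 → {(34, 31, 35, 10, 39, w), (34, 31, 35, 17, 39, w), (34, 31, 35, 21, 39, w), (34, 31, 35, 24, 39, w), (34, 31, 35, 3, 39, w), (8, 39, 35, 10, 27, r), (8, 39, 35, 17, 27, r), (8, 39, 35, 21, 27, r), (8, 39, 35, 24, 27, r), (8, 39, 35, 3, 27, r)}
σ[C ≠ 8]: keep tuples satisfying C ≠ 8 → {(34, 31, 35, 10, 39, w), (34, 31, 35, 17, 39, w), (34, 31, 35, 21, 39, w), (34, 31, 35, 24, 39, w), (34, 31, 35, 3, 39, w)}
Projecting to G, E: {(10, 35), (17, 35), (21, 35), (24, 35), (3, 35)}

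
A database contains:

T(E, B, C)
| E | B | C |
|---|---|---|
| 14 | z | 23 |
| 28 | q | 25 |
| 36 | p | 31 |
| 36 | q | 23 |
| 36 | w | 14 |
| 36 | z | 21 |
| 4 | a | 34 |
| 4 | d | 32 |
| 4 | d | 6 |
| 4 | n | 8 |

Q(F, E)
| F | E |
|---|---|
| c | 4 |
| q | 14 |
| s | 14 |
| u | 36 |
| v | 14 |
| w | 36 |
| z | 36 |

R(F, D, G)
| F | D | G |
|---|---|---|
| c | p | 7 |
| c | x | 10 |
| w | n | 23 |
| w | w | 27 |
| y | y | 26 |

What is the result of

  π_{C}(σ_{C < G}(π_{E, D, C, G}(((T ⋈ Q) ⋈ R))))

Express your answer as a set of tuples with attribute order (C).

{14, 21, 23, 6, 8}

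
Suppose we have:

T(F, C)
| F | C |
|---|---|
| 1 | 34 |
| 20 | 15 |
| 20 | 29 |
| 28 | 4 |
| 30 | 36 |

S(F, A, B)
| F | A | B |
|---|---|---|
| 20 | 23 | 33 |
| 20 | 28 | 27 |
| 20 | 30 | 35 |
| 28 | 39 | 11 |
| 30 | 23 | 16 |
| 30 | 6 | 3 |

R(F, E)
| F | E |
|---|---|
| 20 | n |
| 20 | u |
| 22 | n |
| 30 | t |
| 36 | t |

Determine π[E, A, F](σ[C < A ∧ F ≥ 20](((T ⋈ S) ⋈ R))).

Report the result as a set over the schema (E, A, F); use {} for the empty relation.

T ⋈ S (natural join on F): {(20, 15, 23, 33), (20, 15, 28, 27), (20, 15, 30, 35), (20, 29, 23, 33), (20, 29, 28, 27), (20, 29, 30, 35), (28, 4, 39, 11), (30, 36, 23, 16), (30, 36, 6, 3)}
(T ⋈ S) ⋈ R (natural join on F): {(20, 15, 23, 33, n), (20, 15, 23, 33, u), (20, 15, 28, 27, n), (20, 15, 28, 27, u), (20, 15, 30, 35, n), (20, 15, 30, 35, u), (20, 29, 23, 33, n), (20, 29, 23, 33, u), (20, 29, 28, 27, n), (20, 29, 28, 27, u), (20, 29, 30, 35, n), (20, 29, 30, 35, u), (30, 36, 23, 16, t), (30, 36, 6, 3, t)}
σ[C < A ∧ F ≥ 20]: keep tuples satisfying C < A ∧ F ≥ 20 → {(20, 15, 23, 33, n), (20, 15, 23, 33, u), (20, 15, 28, 27, n), (20, 15, 28, 27, u), (20, 15, 30, 35, n), (20, 15, 30, 35, u), (20, 29, 30, 35, n), (20, 29, 30, 35, u)}
Keep only column(s) E, A, F (2 duplicate(s) eliminated): {(n, 23, 20), (n, 28, 20), (n, 30, 20), (u, 23, 20), (u, 28, 20), (u, 30, 20)}

{(n, 23, 20), (n, 28, 20), (n, 30, 20), (u, 23, 20), (u, 28, 20), (u, 30, 20)}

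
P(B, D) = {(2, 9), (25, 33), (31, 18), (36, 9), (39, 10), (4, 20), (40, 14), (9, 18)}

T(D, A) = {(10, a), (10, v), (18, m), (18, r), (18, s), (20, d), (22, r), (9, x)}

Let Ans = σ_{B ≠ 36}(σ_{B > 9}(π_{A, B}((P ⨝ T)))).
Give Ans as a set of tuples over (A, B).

{(a, 39), (m, 31), (r, 31), (s, 31), (v, 39)}

Joining P and T on D yields {(2, 9, x), (31, 18, m), (31, 18, r), (31, 18, s), (36, 9, x), (39, 10, a), (39, 10, v), (4, 20, d), (9, 18, m), (9, 18, r), (9, 18, s)}.
Projecting to A, B: {(a, 39), (d, 4), (m, 31), (m, 9), (r, 31), (r, 9), (s, 31), (s, 9), (v, 39), (x, 2), (x, 36)}
σ[B > 9]: keep tuples satisfying B > 9 → {(a, 39), (m, 31), (r, 31), (s, 31), (v, 39), (x, 36)}
σ[B ≠ 36]: keep tuples satisfying B ≠ 36 → {(a, 39), (m, 31), (r, 31), (s, 31), (v, 39)}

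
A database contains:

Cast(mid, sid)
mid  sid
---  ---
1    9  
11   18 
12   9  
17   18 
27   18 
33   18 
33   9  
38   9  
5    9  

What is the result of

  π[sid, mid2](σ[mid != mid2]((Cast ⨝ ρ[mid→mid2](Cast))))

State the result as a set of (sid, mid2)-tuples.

{(18, 11), (18, 17), (18, 27), (18, 33), (9, 1), (9, 12), (9, 33), (9, 38), (9, 5)}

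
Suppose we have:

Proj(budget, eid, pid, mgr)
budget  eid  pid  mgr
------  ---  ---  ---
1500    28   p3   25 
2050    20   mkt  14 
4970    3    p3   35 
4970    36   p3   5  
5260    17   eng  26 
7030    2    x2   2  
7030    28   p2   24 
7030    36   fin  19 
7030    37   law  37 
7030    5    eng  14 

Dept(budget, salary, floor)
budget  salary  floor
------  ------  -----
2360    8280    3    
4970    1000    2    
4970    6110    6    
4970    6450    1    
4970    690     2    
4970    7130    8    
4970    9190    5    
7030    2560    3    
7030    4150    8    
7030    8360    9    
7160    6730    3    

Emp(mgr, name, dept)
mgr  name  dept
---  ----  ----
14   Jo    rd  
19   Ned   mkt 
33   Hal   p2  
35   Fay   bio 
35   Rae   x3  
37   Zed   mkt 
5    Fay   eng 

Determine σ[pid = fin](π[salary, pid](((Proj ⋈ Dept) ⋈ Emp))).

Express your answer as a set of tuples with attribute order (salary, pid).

{(2560, fin), (4150, fin), (8360, fin)}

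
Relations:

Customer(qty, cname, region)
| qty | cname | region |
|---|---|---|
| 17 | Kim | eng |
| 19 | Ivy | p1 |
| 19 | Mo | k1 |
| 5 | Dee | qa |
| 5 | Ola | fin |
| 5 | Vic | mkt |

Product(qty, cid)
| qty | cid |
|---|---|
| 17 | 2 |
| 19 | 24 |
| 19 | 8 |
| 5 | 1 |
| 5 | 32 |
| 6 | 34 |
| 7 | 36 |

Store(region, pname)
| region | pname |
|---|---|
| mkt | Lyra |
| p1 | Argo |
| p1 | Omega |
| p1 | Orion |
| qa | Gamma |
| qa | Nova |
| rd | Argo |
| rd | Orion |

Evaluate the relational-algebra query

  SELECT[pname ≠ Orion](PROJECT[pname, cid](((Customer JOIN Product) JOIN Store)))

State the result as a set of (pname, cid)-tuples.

Joining Customer and Product on qty yields {(17, Kim, eng, 2), (19, Ivy, p1, 24), (19, Ivy, p1, 8), (19, Mo, k1, 24), (19, Mo, k1, 8), (5, Dee, qa, 1), (5, Dee, qa, 32), (5, Ola, fin, 1), (5, Ola, fin, 32), (5, Vic, mkt, 1), (5, Vic, mkt, 32)}.
Joining (Customer JOIN Product) and Store on region yields {(19, Ivy, p1, 24, Argo), (19, Ivy, p1, 24, Omega), (19, Ivy, p1, 24, Orion), (19, Ivy, p1, 8, Argo), (19, Ivy, p1, 8, Omega), (19, Ivy, p1, 8, Orion), (5, Dee, qa, 1, Gamma), (5, Dee, qa, 1, Nova), (5, Dee, qa, 32, Gamma), (5, Dee, qa, 32, Nova), (5, Vic, mkt, 1, Lyra), (5, Vic, mkt, 32, Lyra)}.
π[pname, cid]: project onto (pname, cid) → {(Argo, 24), (Argo, 8), (Gamma, 1), (Gamma, 32), (Lyra, 1), (Lyra, 32), (Nova, 1), (Nova, 32), (Omega, 24), (Omega, 8), (Orion, 24), (Orion, 8)}
Selection pname ≠ Orion: {(Argo, 24), (Argo, 8), (Gamma, 1), (Gamma, 32), (Lyra, 1), (Lyra, 32), (Nova, 1), (Nova, 32), (Omega, 24), (Omega, 8)}

{(Argo, 24), (Argo, 8), (Gamma, 1), (Gamma, 32), (Lyra, 1), (Lyra, 32), (Nova, 1), (Nova, 32), (Omega, 24), (Omega, 8)}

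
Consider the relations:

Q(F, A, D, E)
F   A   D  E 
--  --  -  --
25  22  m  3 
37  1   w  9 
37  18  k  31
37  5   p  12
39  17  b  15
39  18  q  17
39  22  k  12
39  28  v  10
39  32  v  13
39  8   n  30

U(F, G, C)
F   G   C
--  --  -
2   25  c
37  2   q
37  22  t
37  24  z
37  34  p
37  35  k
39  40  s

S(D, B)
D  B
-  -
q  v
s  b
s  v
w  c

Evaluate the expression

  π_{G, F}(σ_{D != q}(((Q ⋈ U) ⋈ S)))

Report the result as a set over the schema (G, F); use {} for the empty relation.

{(2, 37), (22, 37), (24, 37), (34, 37), (35, 37)}

Joining Q and U on F yields {(37, 1, w, 9, 2, q), (37, 1, w, 9, 22, t), (37, 1, w, 9, 24, z), (37, 1, w, 9, 34, p), (37, 1, w, 9, 35, k), (37, 18, k, 31, 2, q), (37, 18, k, 31, 22, t), (37, 18, k, 31, 24, z), (37, 18, k, 31, 34, p), (37, 18, k, 31, 35, k), (37, 5, p, 12, 2, q), (37, 5, p, 12, 22, t), (37, 5, p, 12, 24, z), (37, 5, p, 12, 34, p), (37, 5, p, 12, 35, k), (39, 17, b, 15, 40, s), (39, 18, q, 17, 40, s), (39, 22, k, 12, 40, s), (39, 28, v, 10, 40, s), (39, 32, v, 13, 40, s), (39, 8, n, 30, 40, s)}.
Joining (Q ⋈ U) and S on D yields {(37, 1, w, 9, 2, q, c), (37, 1, w, 9, 22, t, c), (37, 1, w, 9, 24, z, c), (37, 1, w, 9, 34, p, c), (37, 1, w, 9, 35, k, c), (39, 18, q, 17, 40, s, v)}.
Apply σ_{D != q}; surviving tuples: {(37, 1, w, 9, 2, q, c), (37, 1, w, 9, 22, t, c), (37, 1, w, 9, 24, z, c), (37, 1, w, 9, 34, p, c), (37, 1, w, 9, 35, k, c)}
π_{G, F} gives {(2, 37), (22, 37), (24, 37), (34, 37), (35, 37)}.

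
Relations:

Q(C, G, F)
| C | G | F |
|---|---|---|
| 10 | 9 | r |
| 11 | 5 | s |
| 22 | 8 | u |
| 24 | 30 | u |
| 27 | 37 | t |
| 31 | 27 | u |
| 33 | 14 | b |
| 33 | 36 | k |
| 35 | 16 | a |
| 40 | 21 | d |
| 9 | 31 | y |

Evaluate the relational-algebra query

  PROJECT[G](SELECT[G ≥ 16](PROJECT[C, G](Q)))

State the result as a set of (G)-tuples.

{16, 21, 27, 30, 31, 36, 37}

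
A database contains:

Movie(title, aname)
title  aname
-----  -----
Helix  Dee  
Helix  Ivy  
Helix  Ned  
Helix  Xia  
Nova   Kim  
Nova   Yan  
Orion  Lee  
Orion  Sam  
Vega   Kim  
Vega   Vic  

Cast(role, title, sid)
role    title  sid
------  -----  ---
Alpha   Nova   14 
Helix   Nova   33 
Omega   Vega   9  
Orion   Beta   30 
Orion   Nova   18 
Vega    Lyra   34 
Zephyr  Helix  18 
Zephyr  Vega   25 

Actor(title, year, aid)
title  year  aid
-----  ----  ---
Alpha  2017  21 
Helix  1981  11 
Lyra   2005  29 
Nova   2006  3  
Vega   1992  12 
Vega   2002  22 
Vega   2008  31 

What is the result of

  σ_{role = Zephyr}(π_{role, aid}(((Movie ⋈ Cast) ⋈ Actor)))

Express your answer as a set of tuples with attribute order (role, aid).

Joining Movie and Cast on title yields {(Helix, Dee, Zephyr, 18), (Helix, Ivy, Zephyr, 18), (Helix, Ned, Zephyr, 18), (Helix, Xia, Zephyr, 18), (Nova, Kim, Alpha, 14), (Nova, Kim, Helix, 33), (Nova, Kim, Orion, 18), (Nova, Yan, Alpha, 14), (Nova, Yan, Helix, 33), (Nova, Yan, Orion, 18), (Vega, Kim, Omega, 9), (Vega, Kim, Zephyr, 25), (Vega, Vic, Omega, 9), (Vega, Vic, Zephyr, 25)}.
Joining (Movie ⋈ Cast) and Actor on title yields {(Helix, Dee, Zephyr, 18, 1981, 11), (Helix, Ivy, Zephyr, 18, 1981, 11), (Helix, Ned, Zephyr, 18, 1981, 11), (Helix, Xia, Zephyr, 18, 1981, 11), (Nova, Kim, Alpha, 14, 2006, 3), (Nova, Kim, Helix, 33, 2006, 3), (Nova, Kim, Orion, 18, 2006, 3), (Nova, Yan, Alpha, 14, 2006, 3), (Nova, Yan, Helix, 33, 2006, 3), (Nova, Yan, Orion, 18, 2006, 3), (Vega, Kim, Omega, 9, 1992, 12), (Vega, Kim, Omega, 9, 2002, 22), (Vega, Kim, Omega, 9, 2008, 31), (Vega, Kim, Zephyr, 25, 1992, 12), (Vega, Kim, Zephyr, 25, 2002, 22), (Vega, Kim, Zephyr, 25, 2008, 31), (Vega, Vic, Omega, 9, 1992, 12), (Vega, Vic, Omega, 9, 2002, 22), (Vega, Vic, Omega, 9, 2008, 31), (Vega, Vic, Zephyr, 25, 1992, 12), (Vega, Vic, Zephyr, 25, 2002, 22), (Vega, Vic, Zephyr, 25, 2008, 31)}.
Projecting to role, aid (12 duplicate(s) eliminated): {(Alpha, 3), (Helix, 3), (Omega, 12), (Omega, 22), (Omega, 31), (Orion, 3), (Zephyr, 11), (Zephyr, 12), (Zephyr, 22), (Zephyr, 31)}
Filtering on role = Zephyr leaves {(Zephyr, 11), (Zephyr, 12), (Zephyr, 22), (Zephyr, 31)}.

{(Zephyr, 11), (Zephyr, 12), (Zephyr, 22), (Zephyr, 31)}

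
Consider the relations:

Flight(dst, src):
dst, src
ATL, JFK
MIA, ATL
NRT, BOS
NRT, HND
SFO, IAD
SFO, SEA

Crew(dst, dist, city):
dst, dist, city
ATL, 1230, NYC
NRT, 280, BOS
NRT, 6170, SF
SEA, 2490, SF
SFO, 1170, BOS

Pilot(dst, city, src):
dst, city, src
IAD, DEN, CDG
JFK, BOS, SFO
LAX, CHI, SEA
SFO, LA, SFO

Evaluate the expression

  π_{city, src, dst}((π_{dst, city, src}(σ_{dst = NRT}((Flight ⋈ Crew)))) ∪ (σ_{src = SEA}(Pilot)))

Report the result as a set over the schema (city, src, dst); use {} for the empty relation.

{(BOS, BOS, NRT), (BOS, HND, NRT), (CHI, SEA, LAX), (SF, BOS, NRT), (SF, HND, NRT)}

Joining Flight and Crew on dst yields {(ATL, JFK, 1230, NYC), (NRT, BOS, 280, BOS), (NRT, BOS, 6170, SF), (NRT, HND, 280, BOS), (NRT, HND, 6170, SF), (SFO, IAD, 1170, BOS), (SFO, SEA, 1170, BOS)}.
Filtering on dst = NRT leaves {(NRT, BOS, 280, BOS), (NRT, BOS, 6170, SF), (NRT, HND, 280, BOS), (NRT, HND, 6170, SF)}.
Projecting to dst, city, src: {(NRT, BOS, BOS), (NRT, BOS, HND), (NRT, SF, BOS), (NRT, SF, HND)}
Filtering on src = SEA leaves {(LAX, CHI, SEA)}.
Taking the union: {(LAX, CHI, SEA), (NRT, BOS, BOS), (NRT, BOS, HND), (NRT, SF, BOS), (NRT, SF, HND)}
Projecting to city, src, dst: {(BOS, BOS, NRT), (BOS, HND, NRT), (CHI, SEA, LAX), (SF, BOS, NRT), (SF, HND, NRT)}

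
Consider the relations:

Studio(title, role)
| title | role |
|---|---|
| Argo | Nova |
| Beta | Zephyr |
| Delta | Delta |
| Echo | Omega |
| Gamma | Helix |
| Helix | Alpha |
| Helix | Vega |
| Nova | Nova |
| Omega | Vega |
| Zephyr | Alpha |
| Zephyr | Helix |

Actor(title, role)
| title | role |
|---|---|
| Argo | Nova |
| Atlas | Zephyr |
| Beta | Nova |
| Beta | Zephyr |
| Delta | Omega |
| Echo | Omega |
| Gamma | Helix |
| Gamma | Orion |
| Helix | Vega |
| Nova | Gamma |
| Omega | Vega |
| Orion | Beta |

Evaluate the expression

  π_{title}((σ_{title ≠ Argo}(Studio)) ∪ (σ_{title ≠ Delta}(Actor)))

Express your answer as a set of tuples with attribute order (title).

σ[title ≠ Argo]: keep tuples satisfying title ≠ Argo → {(Beta, Zephyr), (Delta, Delta), (Echo, Omega), (Gamma, Helix), (Helix, Alpha), (Helix, Vega), (Nova, Nova), (Omega, Vega), (Zephyr, Alpha), (Zephyr, Helix)}
σ[title ≠ Delta]: keep tuples satisfying title ≠ Delta → {(Argo, Nova), (Atlas, Zephyr), (Beta, Nova), (Beta, Zephyr), (Echo, Omega), (Gamma, Helix), (Gamma, Orion), (Helix, Vega), (Nova, Gamma), (Omega, Vega), (Orion, Beta)}
Taking the union: {(Argo, Nova), (Atlas, Zephyr), (Beta, Nova), (Beta, Zephyr), (Delta, Delta), (Echo, Omega), (Gamma, Helix), (Gamma, Orion), (Helix, Alpha), (Helix, Vega), (Nova, Gamma), (Nova, Nova), (Omega, Vega), (Orion, Beta), (Zephyr, Alpha), (Zephyr, Helix)}
π[title]: project onto (title) (5 duplicate(s) eliminated) → {Argo, Atlas, Beta, Delta, Echo, Gamma, Helix, Nova, Omega, Orion, Zephyr}

{Argo, Atlas, Beta, Delta, Echo, Gamma, Helix, Nova, Omega, Orion, Zephyr}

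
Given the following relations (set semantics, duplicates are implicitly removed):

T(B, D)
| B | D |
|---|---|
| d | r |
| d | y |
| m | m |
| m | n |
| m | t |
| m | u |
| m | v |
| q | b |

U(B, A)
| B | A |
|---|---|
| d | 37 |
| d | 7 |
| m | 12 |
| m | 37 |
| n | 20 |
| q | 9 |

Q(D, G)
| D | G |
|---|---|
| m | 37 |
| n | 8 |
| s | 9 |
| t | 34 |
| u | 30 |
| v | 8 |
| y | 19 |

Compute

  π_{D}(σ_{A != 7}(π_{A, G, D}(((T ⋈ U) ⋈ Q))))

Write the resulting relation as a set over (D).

{m, n, t, u, v, y}

Natural join on B: {(d, r, 37), (d, r, 7), (d, y, 37), (d, y, 7), (m, m, 12), (m, m, 37), (m, n, 12), (m, n, 37), (m, t, 12), (m, t, 37), (m, u, 12), (m, u, 37), (m, v, 12), (m, v, 37), (q, b, 9)}
Natural join on D: {(d, y, 37, 19), (d, y, 7, 19), (m, m, 12, 37), (m, m, 37, 37), (m, n, 12, 8), (m, n, 37, 8), (m, t, 12, 34), (m, t, 37, 34), (m, u, 12, 30), (m, u, 37, 30), (m, v, 12, 8), (m, v, 37, 8)}
Projecting to A, G, D: {(12, 30, u), (12, 34, t), (12, 37, m), (12, 8, n), (12, 8, v), (37, 19, y), (37, 30, u), (37, 34, t), (37, 37, m), (37, 8, n), (37, 8, v), (7, 19, y)}
σ[A != 7]: keep tuples satisfying A != 7 → {(12, 30, u), (12, 34, t), (12, 37, m), (12, 8, n), (12, 8, v), (37, 19, y), (37, 30, u), (37, 34, t), (37, 37, m), (37, 8, n), (37, 8, v)}
Projecting to D (5 duplicate(s) eliminated): {m, n, t, u, v, y}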